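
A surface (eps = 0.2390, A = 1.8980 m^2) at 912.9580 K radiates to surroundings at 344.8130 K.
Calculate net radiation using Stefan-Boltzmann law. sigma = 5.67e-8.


T^4 = 6.9471e+11
Tsurr^4 = 1.4136e+10
Q = 0.2390 * 5.67e-8 * 1.8980 * 6.8057e+11 = 17504.5920 W

17504.5920 W


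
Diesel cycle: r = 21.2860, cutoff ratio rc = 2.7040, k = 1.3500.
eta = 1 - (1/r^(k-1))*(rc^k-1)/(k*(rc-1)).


r^(k-1) = 2.9163
rc^k = 3.8301
eta = 0.5781 = 57.8144%

57.8144%


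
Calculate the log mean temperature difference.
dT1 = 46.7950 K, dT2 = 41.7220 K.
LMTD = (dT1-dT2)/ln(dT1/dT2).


dT1/dT2 = 1.1216
ln(dT1/dT2) = 0.1147
LMTD = 5.0730 / 0.1147 = 44.2100 K

44.2100 K


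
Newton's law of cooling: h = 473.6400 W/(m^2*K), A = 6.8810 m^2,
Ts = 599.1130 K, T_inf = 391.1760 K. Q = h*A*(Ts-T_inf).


dT = 207.9370 K
Q = 473.6400 * 6.8810 * 207.9370 = 677690.9784 W

677690.9784 W


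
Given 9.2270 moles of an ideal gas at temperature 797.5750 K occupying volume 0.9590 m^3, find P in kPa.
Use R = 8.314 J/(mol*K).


P = nRT/V = 9.2270 * 8.314 * 797.5750 / 0.9590
= 61184.5927 / 0.9590 = 63800.4095 Pa = 63.8004 kPa

63.8004 kPa


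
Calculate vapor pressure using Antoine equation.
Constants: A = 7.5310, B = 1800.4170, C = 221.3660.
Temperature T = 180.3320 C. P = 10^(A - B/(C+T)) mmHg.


C+T = 401.6980
B/(C+T) = 4.4820
log10(P) = 7.5310 - 4.4820 = 3.0490
P = 10^3.0490 = 1119.3958 mmHg

1119.3958 mmHg


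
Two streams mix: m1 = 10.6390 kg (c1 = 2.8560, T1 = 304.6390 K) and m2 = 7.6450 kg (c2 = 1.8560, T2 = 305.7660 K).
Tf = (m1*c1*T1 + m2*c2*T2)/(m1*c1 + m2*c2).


num = 13595.0016
den = 44.5741
Tf = 304.9978 K

304.9978 K


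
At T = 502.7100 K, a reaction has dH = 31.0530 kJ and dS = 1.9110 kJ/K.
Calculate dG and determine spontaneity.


T*dS = 502.7100 * 1.9110 = 960.6788 kJ
dG = 31.0530 - 960.6788 = -929.6258 kJ (spontaneous)

dG = -929.6258 kJ, spontaneous


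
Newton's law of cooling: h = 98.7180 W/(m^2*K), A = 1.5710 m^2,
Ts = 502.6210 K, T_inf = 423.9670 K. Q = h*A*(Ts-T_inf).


dT = 78.6540 K
Q = 98.7180 * 1.5710 * 78.6540 = 12198.1325 W

12198.1325 W


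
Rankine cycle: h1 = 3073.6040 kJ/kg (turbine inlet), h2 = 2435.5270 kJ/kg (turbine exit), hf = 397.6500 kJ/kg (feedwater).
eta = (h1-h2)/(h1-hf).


W = 638.0770 kJ/kg
Q_in = 2675.9540 kJ/kg
eta = 0.2384 = 23.8448%

eta = 23.8448%


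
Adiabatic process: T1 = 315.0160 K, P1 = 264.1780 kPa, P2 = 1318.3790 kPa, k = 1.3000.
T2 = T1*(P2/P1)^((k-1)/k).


(k-1)/k = 0.2308
(P2/P1)^exp = 1.4491
T2 = 315.0160 * 1.4491 = 456.5020 K

456.5020 K


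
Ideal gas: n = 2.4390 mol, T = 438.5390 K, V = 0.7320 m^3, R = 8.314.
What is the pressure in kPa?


P = nRT/V = 2.4390 * 8.314 * 438.5390 / 0.7320
= 8892.6263 / 0.7320 = 12148.3966 Pa = 12.1484 kPa

12.1484 kPa


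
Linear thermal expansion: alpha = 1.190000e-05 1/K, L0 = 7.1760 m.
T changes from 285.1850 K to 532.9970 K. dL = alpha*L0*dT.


dT = 247.8120 K
dL = 1.190000e-05 * 7.1760 * 247.8120 = 0.021162 m
L_final = 7.197162 m

dL = 0.021162 m


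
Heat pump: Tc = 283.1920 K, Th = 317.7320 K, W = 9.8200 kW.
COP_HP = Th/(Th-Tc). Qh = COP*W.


COP = 317.7320 / 34.5400 = 9.1990
Qh = 9.1990 * 9.8200 = 90.3338 kW

COP = 9.1990, Qh = 90.3338 kW


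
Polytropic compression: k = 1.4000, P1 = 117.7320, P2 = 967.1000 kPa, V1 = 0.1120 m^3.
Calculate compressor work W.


(k-1)/k = 0.2857
(P2/P1)^exp = 1.8252
W = 3.5000 * 117.7320 * 0.1120 * (1.8252 - 1) = 38.0832 kJ

38.0832 kJ


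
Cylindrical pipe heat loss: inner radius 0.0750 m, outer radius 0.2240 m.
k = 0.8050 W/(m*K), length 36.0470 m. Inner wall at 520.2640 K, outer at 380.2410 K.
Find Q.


dT = 140.0230 K
ln(ro/ri) = 1.0942
Q = 2*pi*0.8050*36.0470*140.0230 / 1.0942 = 23332.6592 W

23332.6592 W


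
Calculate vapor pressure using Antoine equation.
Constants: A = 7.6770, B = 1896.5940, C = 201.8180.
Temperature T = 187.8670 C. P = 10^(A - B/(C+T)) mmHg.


C+T = 389.6850
B/(C+T) = 4.8670
log10(P) = 7.6770 - 4.8670 = 2.8100
P = 10^2.8100 = 645.6653 mmHg

645.6653 mmHg


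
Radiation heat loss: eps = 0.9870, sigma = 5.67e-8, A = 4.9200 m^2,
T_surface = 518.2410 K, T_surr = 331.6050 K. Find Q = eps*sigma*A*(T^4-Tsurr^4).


T^4 = 7.2132e+10
Tsurr^4 = 1.2092e+10
Q = 0.9870 * 5.67e-8 * 4.9200 * 6.0040e+10 = 16531.3267 W

16531.3267 W


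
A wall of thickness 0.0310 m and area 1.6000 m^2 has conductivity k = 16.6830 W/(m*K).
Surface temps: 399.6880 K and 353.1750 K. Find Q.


dT = 46.5130 K
Q = 16.6830 * 1.6000 * 46.5130 / 0.0310 = 40050.3938 W

40050.3938 W


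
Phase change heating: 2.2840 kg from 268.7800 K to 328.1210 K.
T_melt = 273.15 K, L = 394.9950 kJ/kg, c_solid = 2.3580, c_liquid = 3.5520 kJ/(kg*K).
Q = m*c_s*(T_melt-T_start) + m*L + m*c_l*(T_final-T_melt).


Q1 (sensible, solid) = 2.2840 * 2.3580 * 4.3700 = 23.5354 kJ
Q2 (latent) = 2.2840 * 394.9950 = 902.1686 kJ
Q3 (sensible, liquid) = 2.2840 * 3.5520 * 54.9710 = 445.9670 kJ
Q_total = 1371.6709 kJ

1371.6709 kJ


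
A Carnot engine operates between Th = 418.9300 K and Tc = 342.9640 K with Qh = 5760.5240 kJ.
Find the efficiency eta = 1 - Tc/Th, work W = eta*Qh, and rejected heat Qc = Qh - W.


eta = 1 - 342.9640/418.9300 = 0.1813
W = 0.1813 * 5760.5240 = 1044.5754 kJ
Qc = 5760.5240 - 1044.5754 = 4715.9486 kJ

eta = 18.1333%, W = 1044.5754 kJ, Qc = 4715.9486 kJ


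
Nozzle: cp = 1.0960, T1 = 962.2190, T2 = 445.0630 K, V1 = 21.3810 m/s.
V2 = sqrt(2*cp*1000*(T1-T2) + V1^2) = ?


dT = 517.1560 K
2*cp*1000*dT = 1133605.9520
V1^2 = 457.1472
V2 = sqrt(1134063.0992) = 1064.9240 m/s

1064.9240 m/s


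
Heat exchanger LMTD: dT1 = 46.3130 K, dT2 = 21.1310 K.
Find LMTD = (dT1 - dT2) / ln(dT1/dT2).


dT1/dT2 = 2.1917
ln(dT1/dT2) = 0.7847
LMTD = 25.1820 / 0.7847 = 32.0920 K

32.0920 K


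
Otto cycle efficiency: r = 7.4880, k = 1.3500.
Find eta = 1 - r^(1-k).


r^(k-1) = 2.0231
eta = 1 - 1/2.0231 = 0.5057 = 50.5721%

50.5721%


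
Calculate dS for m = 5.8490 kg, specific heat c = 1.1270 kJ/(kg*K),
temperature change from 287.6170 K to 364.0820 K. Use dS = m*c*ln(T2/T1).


T2/T1 = 1.2659
ln(T2/T1) = 0.2357
dS = 5.8490 * 1.1270 * 0.2357 = 1.5540 kJ/K

1.5540 kJ/K


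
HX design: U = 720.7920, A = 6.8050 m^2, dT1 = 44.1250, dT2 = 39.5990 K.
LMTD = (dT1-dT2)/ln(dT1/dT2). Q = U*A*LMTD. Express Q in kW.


LMTD = 41.8212 K
Q = 720.7920 * 6.8050 * 41.8212 = 205132.5003 W = 205.1325 kW

205.1325 kW


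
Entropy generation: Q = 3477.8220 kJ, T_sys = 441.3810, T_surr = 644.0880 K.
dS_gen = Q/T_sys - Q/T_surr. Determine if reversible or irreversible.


dS_sys = 3477.8220/441.3810 = 7.8794 kJ/K
dS_surr = -3477.8220/644.0880 = -5.3996 kJ/K
dS_gen = 7.8794 - 5.3996 = 2.4798 kJ/K (irreversible)

dS_gen = 2.4798 kJ/K, irreversible


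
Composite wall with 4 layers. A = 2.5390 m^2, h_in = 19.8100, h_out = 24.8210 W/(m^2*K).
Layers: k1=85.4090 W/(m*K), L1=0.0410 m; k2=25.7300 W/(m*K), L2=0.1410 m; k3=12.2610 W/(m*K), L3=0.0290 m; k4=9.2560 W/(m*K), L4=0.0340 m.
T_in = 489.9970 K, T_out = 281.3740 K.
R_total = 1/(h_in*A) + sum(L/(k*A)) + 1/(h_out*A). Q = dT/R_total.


R_conv_in = 1/(19.8100*2.5390) = 0.0199
R_1 = 0.0410/(85.4090*2.5390) = 0.0002
R_2 = 0.1410/(25.7300*2.5390) = 0.0022
R_3 = 0.0290/(12.2610*2.5390) = 0.0009
R_4 = 0.0340/(9.2560*2.5390) = 0.0014
R_conv_out = 1/(24.8210*2.5390) = 0.0159
R_total = 0.0405 K/W
Q = 208.6230 / 0.0405 = 5154.3398 W

R_total = 0.0405 K/W, Q = 5154.3398 W


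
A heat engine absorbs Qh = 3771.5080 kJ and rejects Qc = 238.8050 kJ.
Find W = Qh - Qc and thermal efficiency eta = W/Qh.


W = 3771.5080 - 238.8050 = 3532.7030 kJ
eta = 3532.7030 / 3771.5080 = 0.9367 = 93.6682%

W = 3532.7030 kJ, eta = 93.6682%


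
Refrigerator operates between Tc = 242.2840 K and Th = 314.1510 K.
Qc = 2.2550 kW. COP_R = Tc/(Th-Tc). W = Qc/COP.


COP = 242.2840 / 71.8670 = 3.3713
W = 2.2550 / 3.3713 = 0.6689 kW

COP = 3.3713, W = 0.6689 kW


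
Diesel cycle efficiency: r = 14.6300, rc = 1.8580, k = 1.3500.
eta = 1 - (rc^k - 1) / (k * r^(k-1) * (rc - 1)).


r^(k-1) = 2.5576
rc^k = 2.3079
eta = 0.5585 = 55.8522%

55.8522%


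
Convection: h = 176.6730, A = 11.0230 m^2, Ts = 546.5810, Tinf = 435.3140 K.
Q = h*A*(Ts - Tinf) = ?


dT = 111.2670 K
Q = 176.6730 * 11.0230 * 111.2670 = 216688.7527 W

216688.7527 W


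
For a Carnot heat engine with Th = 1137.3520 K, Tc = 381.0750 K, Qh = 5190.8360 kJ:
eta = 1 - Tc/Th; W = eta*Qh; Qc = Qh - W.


eta = 1 - 381.0750/1137.3520 = 0.6649
W = 0.6649 * 5190.8360 = 3451.6226 kJ
Qc = 5190.8360 - 3451.6226 = 1739.2134 kJ

eta = 66.4945%, W = 3451.6226 kJ, Qc = 1739.2134 kJ


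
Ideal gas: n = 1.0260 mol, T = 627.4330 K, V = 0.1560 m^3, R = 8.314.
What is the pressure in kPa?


P = nRT/V = 1.0260 * 8.314 * 627.4330 / 0.1560
= 5352.1064 / 0.1560 = 34308.3743 Pa = 34.3084 kPa

34.3084 kPa


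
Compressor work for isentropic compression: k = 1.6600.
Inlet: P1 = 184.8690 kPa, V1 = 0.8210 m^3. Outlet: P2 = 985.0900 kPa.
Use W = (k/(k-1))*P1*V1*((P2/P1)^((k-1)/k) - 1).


(k-1)/k = 0.3976
(P2/P1)^exp = 1.9449
W = 2.5152 * 184.8690 * 0.8210 * (1.9449 - 1) = 360.7034 kJ

360.7034 kJ


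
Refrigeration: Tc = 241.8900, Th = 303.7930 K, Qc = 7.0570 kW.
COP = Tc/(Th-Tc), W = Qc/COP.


COP = 241.8900 / 61.9030 = 3.9076
W = 7.0570 / 3.9076 = 1.8060 kW

COP = 3.9076, W = 1.8060 kW


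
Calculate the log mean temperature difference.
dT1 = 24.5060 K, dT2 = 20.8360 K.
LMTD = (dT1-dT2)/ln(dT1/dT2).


dT1/dT2 = 1.1761
ln(dT1/dT2) = 0.1622
LMTD = 3.6700 / 0.1622 = 22.6214 K

22.6214 K


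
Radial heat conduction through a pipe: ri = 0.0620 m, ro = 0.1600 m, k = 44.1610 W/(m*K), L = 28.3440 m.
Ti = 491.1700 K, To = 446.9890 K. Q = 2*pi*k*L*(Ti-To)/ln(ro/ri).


dT = 44.1810 K
ln(ro/ri) = 0.9480
Q = 2*pi*44.1610*28.3440*44.1810 / 0.9480 = 366512.7168 W

366512.7168 W


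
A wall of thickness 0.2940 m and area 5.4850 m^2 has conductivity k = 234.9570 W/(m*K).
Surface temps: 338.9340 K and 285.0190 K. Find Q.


dT = 53.9150 K
Q = 234.9570 * 5.4850 * 53.9150 / 0.2940 = 236334.5952 W

236334.5952 W


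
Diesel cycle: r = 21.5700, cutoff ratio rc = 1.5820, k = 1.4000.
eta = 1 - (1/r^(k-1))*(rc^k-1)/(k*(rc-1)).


r^(k-1) = 3.4162
rc^k = 1.9006
eta = 0.6765 = 67.6453%

67.6453%


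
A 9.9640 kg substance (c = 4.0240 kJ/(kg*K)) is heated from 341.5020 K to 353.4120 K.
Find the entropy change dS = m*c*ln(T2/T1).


T2/T1 = 1.0349
ln(T2/T1) = 0.0343
dS = 9.9640 * 4.0240 * 0.0343 = 1.3745 kJ/K

1.3745 kJ/K


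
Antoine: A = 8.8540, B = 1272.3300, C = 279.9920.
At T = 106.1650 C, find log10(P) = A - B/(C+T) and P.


C+T = 386.1570
B/(C+T) = 3.2949
log10(P) = 8.8540 - 3.2949 = 5.5591
P = 10^5.5591 = 362366.8194 mmHg

362366.8194 mmHg


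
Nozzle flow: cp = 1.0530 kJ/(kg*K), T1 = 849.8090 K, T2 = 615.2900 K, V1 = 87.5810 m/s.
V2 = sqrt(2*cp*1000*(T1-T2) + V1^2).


dT = 234.5190 K
2*cp*1000*dT = 493897.0140
V1^2 = 7670.4316
V2 = sqrt(501567.4456) = 708.2143 m/s

708.2143 m/s


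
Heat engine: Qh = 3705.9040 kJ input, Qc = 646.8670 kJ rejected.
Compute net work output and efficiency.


W = 3705.9040 - 646.8670 = 3059.0370 kJ
eta = 3059.0370 / 3705.9040 = 0.8254 = 82.5450%

W = 3059.0370 kJ, eta = 82.5450%


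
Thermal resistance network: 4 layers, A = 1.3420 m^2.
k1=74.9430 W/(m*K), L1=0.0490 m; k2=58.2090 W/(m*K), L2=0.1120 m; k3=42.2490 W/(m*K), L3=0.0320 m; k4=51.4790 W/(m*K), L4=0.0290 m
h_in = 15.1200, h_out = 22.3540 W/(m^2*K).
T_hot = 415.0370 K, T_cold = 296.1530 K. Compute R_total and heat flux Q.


R_conv_in = 1/(15.1200*1.3420) = 0.0493
R_1 = 0.0490/(74.9430*1.3420) = 0.0005
R_2 = 0.1120/(58.2090*1.3420) = 0.0014
R_3 = 0.0320/(42.2490*1.3420) = 0.0006
R_4 = 0.0290/(51.4790*1.3420) = 0.0004
R_conv_out = 1/(22.3540*1.3420) = 0.0333
R_total = 0.0855 K/W
Q = 118.8840 / 0.0855 = 1390.0930 W

R_total = 0.0855 K/W, Q = 1390.0930 W


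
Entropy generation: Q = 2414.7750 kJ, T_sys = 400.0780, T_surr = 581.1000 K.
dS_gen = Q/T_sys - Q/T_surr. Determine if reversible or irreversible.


dS_sys = 2414.7750/400.0780 = 6.0358 kJ/K
dS_surr = -2414.7750/581.1000 = -4.1555 kJ/K
dS_gen = 6.0358 - 4.1555 = 1.8802 kJ/K (irreversible)

dS_gen = 1.8802 kJ/K, irreversible


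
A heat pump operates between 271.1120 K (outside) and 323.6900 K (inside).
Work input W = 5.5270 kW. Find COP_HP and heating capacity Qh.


COP = 323.6900 / 52.5780 = 6.1564
Qh = 6.1564 * 5.5270 = 34.0263 kW

COP = 6.1564, Qh = 34.0263 kW


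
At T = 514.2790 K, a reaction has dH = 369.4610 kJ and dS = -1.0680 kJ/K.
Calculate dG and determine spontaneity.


T*dS = 514.2790 * -1.0680 = -549.2500 kJ
dG = 369.4610 + 549.2500 = 918.7110 kJ (non-spontaneous)

dG = 918.7110 kJ, non-spontaneous


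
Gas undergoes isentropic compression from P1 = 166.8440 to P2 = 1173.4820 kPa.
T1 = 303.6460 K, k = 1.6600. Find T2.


(k-1)/k = 0.3976
(P2/P1)^exp = 2.1718
T2 = 303.6460 * 2.1718 = 659.4662 K

659.4662 K


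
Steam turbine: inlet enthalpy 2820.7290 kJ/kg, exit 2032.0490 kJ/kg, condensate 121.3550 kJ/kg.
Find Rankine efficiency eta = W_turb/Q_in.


W = 788.6800 kJ/kg
Q_in = 2699.3740 kJ/kg
eta = 0.2922 = 29.2171%

eta = 29.2171%


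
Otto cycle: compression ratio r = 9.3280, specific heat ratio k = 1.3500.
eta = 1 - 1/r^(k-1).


r^(k-1) = 2.1849
eta = 1 - 1/2.1849 = 0.5423 = 54.2307%

54.2307%


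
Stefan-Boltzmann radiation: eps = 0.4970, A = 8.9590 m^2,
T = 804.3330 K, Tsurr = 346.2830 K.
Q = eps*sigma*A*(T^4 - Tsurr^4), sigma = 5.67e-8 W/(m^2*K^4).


T^4 = 4.1855e+11
Tsurr^4 = 1.4379e+10
Q = 0.4970 * 5.67e-8 * 8.9590 * 4.0417e+11 = 102037.6253 W

102037.6253 W


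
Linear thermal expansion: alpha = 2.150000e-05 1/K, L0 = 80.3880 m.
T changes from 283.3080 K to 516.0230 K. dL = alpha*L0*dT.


dT = 232.7150 K
dL = 2.150000e-05 * 80.3880 * 232.7150 = 0.402211 m
L_final = 80.790211 m

dL = 0.402211 m


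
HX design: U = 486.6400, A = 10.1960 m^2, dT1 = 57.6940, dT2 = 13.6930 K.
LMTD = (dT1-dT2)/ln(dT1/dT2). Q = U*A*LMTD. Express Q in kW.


LMTD = 30.5930 K
Q = 486.6400 * 10.1960 * 30.5930 = 151795.9658 W = 151.7960 kW

151.7960 kW


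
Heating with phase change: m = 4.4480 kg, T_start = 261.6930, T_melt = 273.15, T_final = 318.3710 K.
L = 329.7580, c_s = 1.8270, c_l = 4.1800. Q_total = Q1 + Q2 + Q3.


Q1 (sensible, solid) = 4.4480 * 1.8270 * 11.4570 = 93.1053 kJ
Q2 (latent) = 4.4480 * 329.7580 = 1466.7636 kJ
Q3 (sensible, liquid) = 4.4480 * 4.1800 * 45.2210 = 840.7778 kJ
Q_total = 2400.6466 kJ

2400.6466 kJ


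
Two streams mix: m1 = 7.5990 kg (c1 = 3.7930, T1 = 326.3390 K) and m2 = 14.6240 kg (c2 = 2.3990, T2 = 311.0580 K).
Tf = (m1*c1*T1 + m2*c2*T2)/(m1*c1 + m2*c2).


num = 20318.9116
den = 63.9060
Tf = 317.9501 K

317.9501 K


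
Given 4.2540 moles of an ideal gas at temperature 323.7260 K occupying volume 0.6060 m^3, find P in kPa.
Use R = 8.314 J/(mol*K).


P = nRT/V = 4.2540 * 8.314 * 323.7260 / 0.6060
= 11449.4622 / 0.6060 = 18893.5019 Pa = 18.8935 kPa

18.8935 kPa


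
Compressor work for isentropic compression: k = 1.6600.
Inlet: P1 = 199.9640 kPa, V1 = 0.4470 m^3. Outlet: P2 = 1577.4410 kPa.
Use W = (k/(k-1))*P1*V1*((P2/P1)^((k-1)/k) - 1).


(k-1)/k = 0.3976
(P2/P1)^exp = 2.2732
W = 2.5152 * 199.9640 * 0.4470 * (2.2732 - 1) = 286.2350 kJ

286.2350 kJ


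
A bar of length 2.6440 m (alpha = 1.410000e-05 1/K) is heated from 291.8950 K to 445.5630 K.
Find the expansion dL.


dT = 153.6680 K
dL = 1.410000e-05 * 2.6440 * 153.6680 = 0.005729 m
L_final = 2.649729 m

dL = 0.005729 m


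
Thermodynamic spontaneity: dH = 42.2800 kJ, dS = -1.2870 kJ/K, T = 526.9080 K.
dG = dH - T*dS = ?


T*dS = 526.9080 * -1.2870 = -678.1306 kJ
dG = 42.2800 + 678.1306 = 720.4106 kJ (non-spontaneous)

dG = 720.4106 kJ, non-spontaneous


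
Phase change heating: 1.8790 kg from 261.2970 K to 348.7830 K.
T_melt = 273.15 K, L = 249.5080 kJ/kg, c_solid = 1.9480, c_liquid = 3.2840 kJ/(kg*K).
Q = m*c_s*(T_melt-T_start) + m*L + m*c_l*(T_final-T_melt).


Q1 (sensible, solid) = 1.8790 * 1.9480 * 11.8530 = 43.3854 kJ
Q2 (latent) = 1.8790 * 249.5080 = 468.8255 kJ
Q3 (sensible, liquid) = 1.8790 * 3.2840 * 75.6330 = 466.7037 kJ
Q_total = 978.9147 kJ

978.9147 kJ


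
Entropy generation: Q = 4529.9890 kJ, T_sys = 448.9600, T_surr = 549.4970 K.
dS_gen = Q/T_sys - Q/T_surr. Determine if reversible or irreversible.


dS_sys = 4529.9890/448.9600 = 10.0900 kJ/K
dS_surr = -4529.9890/549.4970 = -8.2439 kJ/K
dS_gen = 10.0900 - 8.2439 = 1.8461 kJ/K (irreversible)

dS_gen = 1.8461 kJ/K, irreversible


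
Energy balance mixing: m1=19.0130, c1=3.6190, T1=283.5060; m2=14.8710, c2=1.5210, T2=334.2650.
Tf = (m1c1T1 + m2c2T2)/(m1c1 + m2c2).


num = 27068.1643
den = 91.4268
Tf = 296.0637 K

296.0637 K


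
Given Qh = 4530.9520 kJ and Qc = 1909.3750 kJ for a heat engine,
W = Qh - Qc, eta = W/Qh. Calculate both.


W = 4530.9520 - 1909.3750 = 2621.5770 kJ
eta = 2621.5770 / 4530.9520 = 0.5786 = 57.8593%

W = 2621.5770 kJ, eta = 57.8593%


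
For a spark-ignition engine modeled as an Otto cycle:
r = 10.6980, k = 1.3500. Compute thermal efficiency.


r^(k-1) = 2.2922
eta = 1 - 1/2.2922 = 0.5637 = 56.3741%

56.3741%


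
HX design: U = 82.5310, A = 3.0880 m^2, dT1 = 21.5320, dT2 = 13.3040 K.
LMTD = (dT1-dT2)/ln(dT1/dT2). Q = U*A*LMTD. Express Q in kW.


LMTD = 17.0891 K
Q = 82.5310 * 3.0880 * 17.0891 = 4355.2644 W = 4.3553 kW

4.3553 kW


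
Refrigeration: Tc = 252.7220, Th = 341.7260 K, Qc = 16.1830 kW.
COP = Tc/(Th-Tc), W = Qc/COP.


COP = 252.7220 / 89.0040 = 2.8394
W = 16.1830 / 2.8394 = 5.6994 kW

COP = 2.8394, W = 5.6994 kW


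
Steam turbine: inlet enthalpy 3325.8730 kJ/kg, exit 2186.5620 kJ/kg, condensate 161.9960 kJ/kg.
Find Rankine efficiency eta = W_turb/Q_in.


W = 1139.3110 kJ/kg
Q_in = 3163.8770 kJ/kg
eta = 0.3601 = 36.0100%

eta = 36.0100%


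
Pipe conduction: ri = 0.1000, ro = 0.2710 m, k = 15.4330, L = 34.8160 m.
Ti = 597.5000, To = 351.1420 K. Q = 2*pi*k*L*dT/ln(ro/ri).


dT = 246.3580 K
ln(ro/ri) = 0.9969
Q = 2*pi*15.4330*34.8160*246.3580 / 0.9969 = 834263.0040 W

834263.0040 W


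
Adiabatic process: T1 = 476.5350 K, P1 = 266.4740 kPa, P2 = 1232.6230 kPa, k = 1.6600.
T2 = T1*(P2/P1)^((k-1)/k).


(k-1)/k = 0.3976
(P2/P1)^exp = 1.8385
T2 = 476.5350 * 1.8385 = 876.1171 K

876.1171 K


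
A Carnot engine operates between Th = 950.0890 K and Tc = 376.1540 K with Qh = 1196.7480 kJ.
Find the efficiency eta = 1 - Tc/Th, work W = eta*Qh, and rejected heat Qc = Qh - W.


eta = 1 - 376.1540/950.0890 = 0.6041
W = 0.6041 * 1196.7480 = 722.9381 kJ
Qc = 1196.7480 - 722.9381 = 473.8099 kJ

eta = 60.4086%, W = 722.9381 kJ, Qc = 473.8099 kJ


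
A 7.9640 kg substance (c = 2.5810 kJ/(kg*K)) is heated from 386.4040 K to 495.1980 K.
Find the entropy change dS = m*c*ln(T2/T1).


T2/T1 = 1.2816
ln(T2/T1) = 0.2481
dS = 7.9640 * 2.5810 * 0.2481 = 5.0992 kJ/K

5.0992 kJ/K


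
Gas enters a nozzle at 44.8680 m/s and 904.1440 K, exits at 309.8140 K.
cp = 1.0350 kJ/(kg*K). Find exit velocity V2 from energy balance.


dT = 594.3300 K
2*cp*1000*dT = 1230263.1000
V1^2 = 2013.1374
V2 = sqrt(1232276.2374) = 1110.0794 m/s

1110.0794 m/s


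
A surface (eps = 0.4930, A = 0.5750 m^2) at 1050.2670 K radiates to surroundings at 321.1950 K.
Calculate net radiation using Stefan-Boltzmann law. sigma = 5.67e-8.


T^4 = 1.2167e+12
Tsurr^4 = 1.0643e+10
Q = 0.4930 * 5.67e-8 * 0.5750 * 1.2061e+12 = 19385.6812 W

19385.6812 W


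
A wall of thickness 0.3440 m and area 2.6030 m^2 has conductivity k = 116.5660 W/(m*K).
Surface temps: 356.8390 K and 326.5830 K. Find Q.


dT = 30.2560 K
Q = 116.5660 * 2.6030 * 30.2560 / 0.3440 = 26686.9616 W

26686.9616 W


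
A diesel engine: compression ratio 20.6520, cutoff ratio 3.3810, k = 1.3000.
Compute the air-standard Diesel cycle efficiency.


r^(k-1) = 2.4802
rc^k = 4.8726
eta = 0.4956 = 49.5561%

49.5561%


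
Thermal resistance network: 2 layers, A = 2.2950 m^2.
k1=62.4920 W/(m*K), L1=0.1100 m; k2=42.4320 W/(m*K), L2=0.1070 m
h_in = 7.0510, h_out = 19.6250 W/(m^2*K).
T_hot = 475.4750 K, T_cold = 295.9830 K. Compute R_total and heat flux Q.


R_conv_in = 1/(7.0510*2.2950) = 0.0618
R_1 = 0.1100/(62.4920*2.2950) = 0.0008
R_2 = 0.1070/(42.4320*2.2950) = 0.0011
R_conv_out = 1/(19.6250*2.2950) = 0.0222
R_total = 0.0859 K/W
Q = 179.4920 / 0.0859 = 2090.3871 W

R_total = 0.0859 K/W, Q = 2090.3871 W


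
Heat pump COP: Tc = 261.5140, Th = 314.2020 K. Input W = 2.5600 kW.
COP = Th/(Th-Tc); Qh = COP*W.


COP = 314.2020 / 52.6880 = 5.9634
Qh = 5.9634 * 2.5600 = 15.2664 kW

COP = 5.9634, Qh = 15.2664 kW


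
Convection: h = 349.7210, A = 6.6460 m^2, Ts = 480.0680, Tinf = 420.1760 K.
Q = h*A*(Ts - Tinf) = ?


dT = 59.8920 K
Q = 349.7210 * 6.6460 * 59.8920 = 139203.7274 W

139203.7274 W


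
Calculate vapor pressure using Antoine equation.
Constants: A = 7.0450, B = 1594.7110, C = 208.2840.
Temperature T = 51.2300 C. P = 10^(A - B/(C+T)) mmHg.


C+T = 259.5140
B/(C+T) = 6.1450
log10(P) = 7.0450 - 6.1450 = 0.9000
P = 10^0.9000 = 7.9435 mmHg

7.9435 mmHg


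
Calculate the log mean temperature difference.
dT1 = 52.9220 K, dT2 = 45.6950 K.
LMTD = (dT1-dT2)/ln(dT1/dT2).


dT1/dT2 = 1.1582
ln(dT1/dT2) = 0.1468
LMTD = 7.2270 / 0.1468 = 49.2201 K

49.2201 K


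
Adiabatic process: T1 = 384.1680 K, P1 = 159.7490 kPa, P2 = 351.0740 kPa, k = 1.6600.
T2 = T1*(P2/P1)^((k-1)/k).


(k-1)/k = 0.3976
(P2/P1)^exp = 1.3676
T2 = 384.1680 * 1.3676 = 525.3895 K

525.3895 K


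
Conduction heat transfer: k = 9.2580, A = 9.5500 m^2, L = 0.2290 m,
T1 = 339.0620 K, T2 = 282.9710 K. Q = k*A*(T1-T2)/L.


dT = 56.0910 K
Q = 9.2580 * 9.5500 * 56.0910 / 0.2290 = 21656.0003 W

21656.0003 W


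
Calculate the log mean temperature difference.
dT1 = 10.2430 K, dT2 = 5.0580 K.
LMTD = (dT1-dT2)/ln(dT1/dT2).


dT1/dT2 = 2.0251
ln(dT1/dT2) = 0.7056
LMTD = 5.1850 / 0.7056 = 7.3481 K

7.3481 K


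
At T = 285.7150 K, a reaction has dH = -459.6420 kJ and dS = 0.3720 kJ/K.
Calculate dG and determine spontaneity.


T*dS = 285.7150 * 0.3720 = 106.2860 kJ
dG = -459.6420 - 106.2860 = -565.9280 kJ (spontaneous)

dG = -565.9280 kJ, spontaneous


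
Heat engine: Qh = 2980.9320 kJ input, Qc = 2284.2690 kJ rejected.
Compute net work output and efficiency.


W = 2980.9320 - 2284.2690 = 696.6630 kJ
eta = 696.6630 / 2980.9320 = 0.2337 = 23.3706%

W = 696.6630 kJ, eta = 23.3706%


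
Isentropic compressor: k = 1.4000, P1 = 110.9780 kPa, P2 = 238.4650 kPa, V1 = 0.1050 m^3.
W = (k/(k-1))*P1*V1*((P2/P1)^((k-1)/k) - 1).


(k-1)/k = 0.2857
(P2/P1)^exp = 1.2443
W = 3.5000 * 110.9780 * 0.1050 * (1.2443 - 1) = 9.9620 kJ

9.9620 kJ


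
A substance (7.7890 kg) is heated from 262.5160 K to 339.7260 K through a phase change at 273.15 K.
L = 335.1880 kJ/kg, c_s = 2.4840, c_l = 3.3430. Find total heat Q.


Q1 (sensible, solid) = 7.7890 * 2.4840 * 10.6340 = 205.7453 kJ
Q2 (latent) = 7.7890 * 335.1880 = 2610.7793 kJ
Q3 (sensible, liquid) = 7.7890 * 3.3430 * 66.5760 = 1733.5476 kJ
Q_total = 4550.0723 kJ

4550.0723 kJ


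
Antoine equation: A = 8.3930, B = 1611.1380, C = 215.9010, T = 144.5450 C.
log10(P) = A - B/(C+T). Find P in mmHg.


C+T = 360.4460
B/(C+T) = 4.4698
log10(P) = 8.3930 - 4.4698 = 3.9232
P = 10^3.9232 = 8378.2692 mmHg

8378.2692 mmHg


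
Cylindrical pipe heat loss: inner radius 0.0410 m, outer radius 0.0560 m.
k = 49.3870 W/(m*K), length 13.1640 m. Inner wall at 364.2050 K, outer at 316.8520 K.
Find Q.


dT = 47.3530 K
ln(ro/ri) = 0.3118
Q = 2*pi*49.3870*13.1640*47.3530 / 0.3118 = 620411.9543 W

620411.9543 W


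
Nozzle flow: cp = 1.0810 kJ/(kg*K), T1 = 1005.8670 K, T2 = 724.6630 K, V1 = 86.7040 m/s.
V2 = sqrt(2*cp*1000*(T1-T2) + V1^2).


dT = 281.2040 K
2*cp*1000*dT = 607963.0480
V1^2 = 7517.5836
V2 = sqrt(615480.6316) = 784.5257 m/s

784.5257 m/s


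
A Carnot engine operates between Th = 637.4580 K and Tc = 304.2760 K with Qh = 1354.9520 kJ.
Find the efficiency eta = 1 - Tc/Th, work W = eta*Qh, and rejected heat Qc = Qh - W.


eta = 1 - 304.2760/637.4580 = 0.5227
W = 0.5227 * 1354.9520 = 708.1966 kJ
Qc = 1354.9520 - 708.1966 = 646.7554 kJ

eta = 52.2673%, W = 708.1966 kJ, Qc = 646.7554 kJ


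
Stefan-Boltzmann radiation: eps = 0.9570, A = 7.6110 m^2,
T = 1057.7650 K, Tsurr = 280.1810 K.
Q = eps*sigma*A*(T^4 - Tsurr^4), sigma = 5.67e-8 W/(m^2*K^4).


T^4 = 1.2519e+12
Tsurr^4 = 6.1625e+09
Q = 0.9570 * 5.67e-8 * 7.6110 * 1.2457e+12 = 514458.4860 W

514458.4860 W


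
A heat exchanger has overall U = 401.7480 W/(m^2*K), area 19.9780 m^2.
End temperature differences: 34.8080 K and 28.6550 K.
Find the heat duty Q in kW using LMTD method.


LMTD = 31.6318 K
Q = 401.7480 * 19.9780 * 31.6318 = 253880.8566 W = 253.8809 kW

253.8809 kW


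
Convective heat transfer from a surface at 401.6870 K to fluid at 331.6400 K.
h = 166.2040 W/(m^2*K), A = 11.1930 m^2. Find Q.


dT = 70.0470 K
Q = 166.2040 * 11.1930 * 70.0470 = 130309.9311 W

130309.9311 W


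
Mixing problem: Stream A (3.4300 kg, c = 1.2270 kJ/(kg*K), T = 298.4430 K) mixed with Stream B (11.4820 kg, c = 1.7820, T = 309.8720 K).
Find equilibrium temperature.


num = 7596.2976
den = 24.6695
Tf = 307.9222 K

307.9222 K


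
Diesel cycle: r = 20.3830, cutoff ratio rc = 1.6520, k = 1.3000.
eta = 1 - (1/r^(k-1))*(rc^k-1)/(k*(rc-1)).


r^(k-1) = 2.4705
rc^k = 1.9205
eta = 0.5604 = 56.0408%

56.0408%


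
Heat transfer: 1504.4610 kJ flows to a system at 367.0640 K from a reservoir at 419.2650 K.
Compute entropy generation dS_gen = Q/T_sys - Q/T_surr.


dS_sys = 1504.4610/367.0640 = 4.0986 kJ/K
dS_surr = -1504.4610/419.2650 = -3.5883 kJ/K
dS_gen = 4.0986 - 3.5883 = 0.5103 kJ/K (irreversible)

dS_gen = 0.5103 kJ/K, irreversible


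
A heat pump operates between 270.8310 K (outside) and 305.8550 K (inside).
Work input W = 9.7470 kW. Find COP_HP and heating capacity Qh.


COP = 305.8550 / 35.0240 = 8.7327
Qh = 8.7327 * 9.7470 = 85.1179 kW

COP = 8.7327, Qh = 85.1179 kW


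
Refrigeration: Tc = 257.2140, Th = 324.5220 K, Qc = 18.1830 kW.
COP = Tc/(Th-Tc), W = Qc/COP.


COP = 257.2140 / 67.3080 = 3.8214
W = 18.1830 / 3.8214 = 4.7581 kW

COP = 3.8214, W = 4.7581 kW


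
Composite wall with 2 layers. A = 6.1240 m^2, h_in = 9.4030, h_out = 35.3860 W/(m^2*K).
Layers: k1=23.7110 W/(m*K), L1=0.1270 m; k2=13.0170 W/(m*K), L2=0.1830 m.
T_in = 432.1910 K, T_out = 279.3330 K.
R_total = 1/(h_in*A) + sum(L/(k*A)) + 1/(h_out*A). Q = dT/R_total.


R_conv_in = 1/(9.4030*6.1240) = 0.0174
R_1 = 0.1270/(23.7110*6.1240) = 0.0009
R_2 = 0.1830/(13.0170*6.1240) = 0.0023
R_conv_out = 1/(35.3860*6.1240) = 0.0046
R_total = 0.0252 K/W
Q = 152.8580 / 0.0252 = 6077.6594 W

R_total = 0.0252 K/W, Q = 6077.6594 W


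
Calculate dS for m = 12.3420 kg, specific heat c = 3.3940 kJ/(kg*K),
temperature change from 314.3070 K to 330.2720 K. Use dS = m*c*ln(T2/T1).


T2/T1 = 1.0508
ln(T2/T1) = 0.0495
dS = 12.3420 * 3.3940 * 0.0495 = 2.0754 kJ/K

2.0754 kJ/K


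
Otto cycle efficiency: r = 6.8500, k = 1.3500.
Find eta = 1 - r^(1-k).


r^(k-1) = 1.9611
eta = 1 - 1/1.9611 = 0.4901 = 49.0073%

49.0073%


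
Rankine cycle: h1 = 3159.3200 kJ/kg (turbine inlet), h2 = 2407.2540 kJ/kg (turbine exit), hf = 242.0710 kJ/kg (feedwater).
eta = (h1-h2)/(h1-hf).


W = 752.0660 kJ/kg
Q_in = 2917.2490 kJ/kg
eta = 0.2578 = 25.7800%

eta = 25.7800%


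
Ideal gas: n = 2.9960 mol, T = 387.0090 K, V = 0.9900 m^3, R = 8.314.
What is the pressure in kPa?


P = nRT/V = 2.9960 * 8.314 * 387.0090 / 0.9900
= 9639.9081 / 0.9900 = 9737.2809 Pa = 9.7373 kPa

9.7373 kPa


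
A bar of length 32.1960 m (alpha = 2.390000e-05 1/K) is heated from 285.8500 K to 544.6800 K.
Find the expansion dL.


dT = 258.8300 K
dL = 2.390000e-05 * 32.1960 * 258.8300 = 0.199166 m
L_final = 32.395166 m

dL = 0.199166 m


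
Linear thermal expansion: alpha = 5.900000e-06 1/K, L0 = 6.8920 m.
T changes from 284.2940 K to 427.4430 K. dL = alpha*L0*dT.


dT = 143.1490 K
dL = 5.900000e-06 * 6.8920 * 143.1490 = 0.005821 m
L_final = 6.897821 m

dL = 0.005821 m


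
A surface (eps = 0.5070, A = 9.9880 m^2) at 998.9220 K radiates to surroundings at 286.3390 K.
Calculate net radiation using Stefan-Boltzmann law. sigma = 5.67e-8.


T^4 = 9.9569e+11
Tsurr^4 = 6.7224e+09
Q = 0.5070 * 5.67e-8 * 9.9880 * 9.8897e+11 = 283957.8066 W

283957.8066 W


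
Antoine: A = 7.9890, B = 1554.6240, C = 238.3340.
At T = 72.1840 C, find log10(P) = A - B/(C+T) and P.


C+T = 310.5180
B/(C+T) = 5.0066
log10(P) = 7.9890 - 5.0066 = 2.9824
P = 10^2.9824 = 960.3945 mmHg

960.3945 mmHg


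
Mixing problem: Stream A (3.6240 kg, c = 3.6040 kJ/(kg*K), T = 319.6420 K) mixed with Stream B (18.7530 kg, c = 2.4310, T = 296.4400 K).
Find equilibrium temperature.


num = 17689.0786
den = 58.6494
Tf = 301.6070 K

301.6070 K


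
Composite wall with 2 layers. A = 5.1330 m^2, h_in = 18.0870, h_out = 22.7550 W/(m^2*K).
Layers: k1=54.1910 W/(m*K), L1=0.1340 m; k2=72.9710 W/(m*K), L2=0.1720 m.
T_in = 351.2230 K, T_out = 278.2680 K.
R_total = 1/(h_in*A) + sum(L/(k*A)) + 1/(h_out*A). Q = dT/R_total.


R_conv_in = 1/(18.0870*5.1330) = 0.0108
R_1 = 0.1340/(54.1910*5.1330) = 0.0005
R_2 = 0.1720/(72.9710*5.1330) = 0.0005
R_conv_out = 1/(22.7550*5.1330) = 0.0086
R_total = 0.0203 K/W
Q = 72.9550 / 0.0203 = 3598.5166 W

R_total = 0.0203 K/W, Q = 3598.5166 W


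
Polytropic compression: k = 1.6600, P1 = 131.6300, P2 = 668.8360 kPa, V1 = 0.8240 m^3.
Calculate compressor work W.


(k-1)/k = 0.3976
(P2/P1)^exp = 1.9085
W = 2.5152 * 131.6300 * 0.8240 * (1.9085 - 1) = 247.8310 kJ

247.8310 kJ


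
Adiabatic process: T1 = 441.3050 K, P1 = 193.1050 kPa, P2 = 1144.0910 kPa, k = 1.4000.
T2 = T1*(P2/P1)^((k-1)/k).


(k-1)/k = 0.2857
(P2/P1)^exp = 1.6625
T2 = 441.3050 * 1.6625 = 733.6702 K

733.6702 K


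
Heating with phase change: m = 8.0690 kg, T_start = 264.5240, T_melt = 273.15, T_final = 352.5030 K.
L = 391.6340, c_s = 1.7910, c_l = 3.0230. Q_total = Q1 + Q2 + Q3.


Q1 (sensible, solid) = 8.0690 * 1.7910 * 8.6260 = 124.6593 kJ
Q2 (latent) = 8.0690 * 391.6340 = 3160.0947 kJ
Q3 (sensible, liquid) = 8.0690 * 3.0230 * 79.3530 = 1935.6250 kJ
Q_total = 5220.3790 kJ

5220.3790 kJ


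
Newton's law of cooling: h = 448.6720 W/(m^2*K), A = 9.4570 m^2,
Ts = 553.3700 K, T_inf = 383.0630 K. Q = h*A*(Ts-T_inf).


dT = 170.3070 K
Q = 448.6720 * 9.4570 * 170.3070 = 722628.1166 W

722628.1166 W


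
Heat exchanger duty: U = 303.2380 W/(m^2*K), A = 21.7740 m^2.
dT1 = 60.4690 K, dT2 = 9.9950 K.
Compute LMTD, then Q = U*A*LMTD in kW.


LMTD = 28.0404 K
Q = 303.2380 * 21.7740 * 28.0404 = 185142.4445 W = 185.1424 kW

185.1424 kW


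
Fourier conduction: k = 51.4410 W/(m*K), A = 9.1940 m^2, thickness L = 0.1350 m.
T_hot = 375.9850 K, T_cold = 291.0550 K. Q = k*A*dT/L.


dT = 84.9300 K
Q = 51.4410 * 9.1940 * 84.9300 / 0.1350 = 297537.1903 W

297537.1903 W


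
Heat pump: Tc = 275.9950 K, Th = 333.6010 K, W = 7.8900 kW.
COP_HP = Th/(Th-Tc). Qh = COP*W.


COP = 333.6010 / 57.6060 = 5.7911
Qh = 5.7911 * 7.8900 = 45.6916 kW

COP = 5.7911, Qh = 45.6916 kW


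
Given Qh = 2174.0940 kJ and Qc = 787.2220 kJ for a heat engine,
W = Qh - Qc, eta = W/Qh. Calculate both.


W = 2174.0940 - 787.2220 = 1386.8720 kJ
eta = 1386.8720 / 2174.0940 = 0.6379 = 63.7908%

W = 1386.8720 kJ, eta = 63.7908%


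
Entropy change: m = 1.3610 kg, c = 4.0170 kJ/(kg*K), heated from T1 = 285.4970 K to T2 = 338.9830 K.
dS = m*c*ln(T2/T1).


T2/T1 = 1.1873
ln(T2/T1) = 0.1717
dS = 1.3610 * 4.0170 * 0.1717 = 0.9388 kJ/K

0.9388 kJ/K


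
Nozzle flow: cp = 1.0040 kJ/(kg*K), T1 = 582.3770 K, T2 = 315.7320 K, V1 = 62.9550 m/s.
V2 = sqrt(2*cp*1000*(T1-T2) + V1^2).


dT = 266.6450 K
2*cp*1000*dT = 535423.1600
V1^2 = 3963.3320
V2 = sqrt(539386.4920) = 734.4294 m/s

734.4294 m/s


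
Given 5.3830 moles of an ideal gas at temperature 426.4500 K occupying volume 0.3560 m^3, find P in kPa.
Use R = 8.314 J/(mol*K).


P = nRT/V = 5.3830 * 8.314 * 426.4500 / 0.3560
= 19085.4550 / 0.3560 = 53610.8287 Pa = 53.6108 kPa

53.6108 kPa


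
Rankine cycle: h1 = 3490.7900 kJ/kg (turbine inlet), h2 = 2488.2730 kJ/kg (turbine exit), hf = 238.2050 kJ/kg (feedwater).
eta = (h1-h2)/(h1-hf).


W = 1002.5170 kJ/kg
Q_in = 3252.5850 kJ/kg
eta = 0.3082 = 30.8222%

eta = 30.8222%


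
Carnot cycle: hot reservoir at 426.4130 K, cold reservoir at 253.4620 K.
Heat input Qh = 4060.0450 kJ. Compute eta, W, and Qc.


eta = 1 - 253.4620/426.4130 = 0.4056
W = 0.4056 * 4060.0450 = 1646.7341 kJ
Qc = 4060.0450 - 1646.7341 = 2413.3109 kJ

eta = 40.5595%, W = 1646.7341 kJ, Qc = 2413.3109 kJ


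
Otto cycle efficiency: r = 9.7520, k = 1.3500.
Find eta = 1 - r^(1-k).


r^(k-1) = 2.2191
eta = 1 - 1/2.2191 = 0.5494 = 54.9373%

54.9373%


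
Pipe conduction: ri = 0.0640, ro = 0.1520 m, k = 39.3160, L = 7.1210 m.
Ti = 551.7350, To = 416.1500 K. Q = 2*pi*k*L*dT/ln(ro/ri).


dT = 135.5850 K
ln(ro/ri) = 0.8650
Q = 2*pi*39.3160*7.1210*135.5850 / 0.8650 = 275731.8947 W

275731.8947 W


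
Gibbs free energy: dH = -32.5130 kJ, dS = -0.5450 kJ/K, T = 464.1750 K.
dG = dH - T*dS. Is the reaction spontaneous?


T*dS = 464.1750 * -0.5450 = -252.9754 kJ
dG = -32.5130 + 252.9754 = 220.4624 kJ (non-spontaneous)

dG = 220.4624 kJ, non-spontaneous


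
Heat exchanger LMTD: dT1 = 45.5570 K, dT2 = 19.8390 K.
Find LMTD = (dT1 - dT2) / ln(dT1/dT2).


dT1/dT2 = 2.2963
ln(dT1/dT2) = 0.8313
LMTD = 25.7180 / 0.8313 = 30.9365 K

30.9365 K


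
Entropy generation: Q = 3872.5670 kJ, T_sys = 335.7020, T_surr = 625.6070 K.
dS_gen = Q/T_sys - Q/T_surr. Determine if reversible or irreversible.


dS_sys = 3872.5670/335.7020 = 11.5357 kJ/K
dS_surr = -3872.5670/625.6070 = -6.1901 kJ/K
dS_gen = 11.5357 - 6.1901 = 5.3456 kJ/K (irreversible)

dS_gen = 5.3456 kJ/K, irreversible


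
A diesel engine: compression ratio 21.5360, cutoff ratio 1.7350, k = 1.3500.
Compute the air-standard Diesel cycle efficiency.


r^(k-1) = 2.9282
rc^k = 2.1040
eta = 0.6200 = 62.0024%

62.0024%


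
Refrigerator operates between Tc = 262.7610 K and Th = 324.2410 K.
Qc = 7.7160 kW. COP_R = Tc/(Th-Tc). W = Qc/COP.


COP = 262.7610 / 61.4800 = 4.2739
W = 7.7160 / 4.2739 = 1.8054 kW

COP = 4.2739, W = 1.8054 kW


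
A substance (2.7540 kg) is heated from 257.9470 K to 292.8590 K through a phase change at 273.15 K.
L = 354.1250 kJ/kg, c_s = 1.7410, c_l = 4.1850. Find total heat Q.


Q1 (sensible, solid) = 2.7540 * 1.7410 * 15.2030 = 72.8940 kJ
Q2 (latent) = 2.7540 * 354.1250 = 975.2603 kJ
Q3 (sensible, liquid) = 2.7540 * 4.1850 * 19.7090 = 227.1559 kJ
Q_total = 1275.3102 kJ

1275.3102 kJ


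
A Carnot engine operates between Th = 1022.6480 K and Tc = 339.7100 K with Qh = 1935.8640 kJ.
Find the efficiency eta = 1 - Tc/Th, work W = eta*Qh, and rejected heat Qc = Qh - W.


eta = 1 - 339.7100/1022.6480 = 0.6678
W = 0.6678 * 1935.8640 = 1292.7958 kJ
Qc = 1935.8640 - 1292.7958 = 643.0682 kJ

eta = 66.7813%, W = 1292.7958 kJ, Qc = 643.0682 kJ


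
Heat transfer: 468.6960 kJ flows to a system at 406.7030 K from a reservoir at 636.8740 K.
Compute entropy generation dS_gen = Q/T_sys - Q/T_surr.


dS_sys = 468.6960/406.7030 = 1.1524 kJ/K
dS_surr = -468.6960/636.8740 = -0.7359 kJ/K
dS_gen = 1.1524 - 0.7359 = 0.4165 kJ/K (irreversible)

dS_gen = 0.4165 kJ/K, irreversible


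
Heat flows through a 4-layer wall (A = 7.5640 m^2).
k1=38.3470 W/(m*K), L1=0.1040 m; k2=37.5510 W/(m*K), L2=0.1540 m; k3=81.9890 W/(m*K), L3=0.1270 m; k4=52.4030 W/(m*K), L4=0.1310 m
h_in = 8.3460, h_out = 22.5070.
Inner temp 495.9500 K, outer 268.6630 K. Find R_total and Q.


R_conv_in = 1/(8.3460*7.5640) = 0.0158
R_1 = 0.1040/(38.3470*7.5640) = 0.0004
R_2 = 0.1540/(37.5510*7.5640) = 0.0005
R_3 = 0.1270/(81.9890*7.5640) = 0.0002
R_4 = 0.1310/(52.4030*7.5640) = 0.0003
R_conv_out = 1/(22.5070*7.5640) = 0.0059
R_total = 0.0232 K/W
Q = 227.2870 / 0.0232 = 9817.7938 W

R_total = 0.0232 K/W, Q = 9817.7938 W


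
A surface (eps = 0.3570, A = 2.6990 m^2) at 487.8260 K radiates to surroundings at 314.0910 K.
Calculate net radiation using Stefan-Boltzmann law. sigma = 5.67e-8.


T^4 = 5.6632e+10
Tsurr^4 = 9.7324e+09
Q = 0.3570 * 5.67e-8 * 2.6990 * 4.6899e+10 = 2562.2430 W

2562.2430 W


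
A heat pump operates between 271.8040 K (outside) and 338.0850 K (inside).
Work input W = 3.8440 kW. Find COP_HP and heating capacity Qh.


COP = 338.0850 / 66.2810 = 5.1008
Qh = 5.1008 * 3.8440 = 19.6074 kW

COP = 5.1008, Qh = 19.6074 kW


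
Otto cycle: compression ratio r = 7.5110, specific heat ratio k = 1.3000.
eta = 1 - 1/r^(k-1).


r^(k-1) = 1.8311
eta = 1 - 1/1.8311 = 0.4539 = 45.3877%

45.3877%


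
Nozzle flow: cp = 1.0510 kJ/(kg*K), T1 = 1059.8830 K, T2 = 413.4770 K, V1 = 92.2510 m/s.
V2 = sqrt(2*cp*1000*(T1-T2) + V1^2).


dT = 646.4060 K
2*cp*1000*dT = 1358745.4120
V1^2 = 8510.2470
V2 = sqrt(1367255.6590) = 1169.2971 m/s

1169.2971 m/s


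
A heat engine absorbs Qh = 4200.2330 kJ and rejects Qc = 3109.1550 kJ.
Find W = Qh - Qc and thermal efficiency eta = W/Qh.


W = 4200.2330 - 3109.1550 = 1091.0780 kJ
eta = 1091.0780 / 4200.2330 = 0.2598 = 25.9766%

W = 1091.0780 kJ, eta = 25.9766%


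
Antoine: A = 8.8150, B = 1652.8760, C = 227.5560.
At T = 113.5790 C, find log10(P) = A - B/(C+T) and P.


C+T = 341.1350
B/(C+T) = 4.8452
log10(P) = 8.8150 - 4.8452 = 3.9698
P = 10^3.9698 = 9327.6986 mmHg

9327.6986 mmHg


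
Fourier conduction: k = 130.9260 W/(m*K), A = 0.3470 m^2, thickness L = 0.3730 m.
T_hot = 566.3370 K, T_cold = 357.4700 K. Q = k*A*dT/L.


dT = 208.8670 K
Q = 130.9260 * 0.3470 * 208.8670 / 0.3730 = 25439.9569 W

25439.9569 W


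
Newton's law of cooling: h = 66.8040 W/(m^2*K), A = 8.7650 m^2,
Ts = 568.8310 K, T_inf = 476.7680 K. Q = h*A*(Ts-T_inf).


dT = 92.0630 K
Q = 66.8040 * 8.7650 * 92.0630 = 53906.2984 W

53906.2984 W


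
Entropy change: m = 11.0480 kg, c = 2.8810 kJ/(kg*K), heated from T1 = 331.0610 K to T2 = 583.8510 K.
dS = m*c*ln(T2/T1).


T2/T1 = 1.7636
ln(T2/T1) = 0.5673
dS = 11.0480 * 2.8810 * 0.5673 = 18.0581 kJ/K

18.0581 kJ/K


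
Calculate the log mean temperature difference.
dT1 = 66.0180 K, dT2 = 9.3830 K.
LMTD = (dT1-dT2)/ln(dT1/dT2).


dT1/dT2 = 7.0359
ln(dT1/dT2) = 1.9510
LMTD = 56.6350 / 1.9510 = 29.0283 K

29.0283 K


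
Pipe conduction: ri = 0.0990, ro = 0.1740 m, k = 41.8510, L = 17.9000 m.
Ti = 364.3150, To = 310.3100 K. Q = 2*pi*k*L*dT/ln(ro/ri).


dT = 54.0050 K
ln(ro/ri) = 0.5639
Q = 2*pi*41.8510*17.9000*54.0050 / 0.5639 = 450757.8659 W

450757.8659 W


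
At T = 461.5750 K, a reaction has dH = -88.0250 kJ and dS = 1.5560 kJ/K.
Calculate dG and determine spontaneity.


T*dS = 461.5750 * 1.5560 = 718.2107 kJ
dG = -88.0250 - 718.2107 = -806.2357 kJ (spontaneous)

dG = -806.2357 kJ, spontaneous


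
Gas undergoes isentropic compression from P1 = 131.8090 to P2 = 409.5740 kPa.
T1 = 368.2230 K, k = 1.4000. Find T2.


(k-1)/k = 0.2857
(P2/P1)^exp = 1.3826
T2 = 368.2230 * 1.3826 = 509.0882 K

509.0882 K


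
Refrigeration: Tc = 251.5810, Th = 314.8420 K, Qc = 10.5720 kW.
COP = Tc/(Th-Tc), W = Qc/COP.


COP = 251.5810 / 63.2610 = 3.9769
W = 10.5720 / 3.9769 = 2.6584 kW

COP = 3.9769, W = 2.6584 kW


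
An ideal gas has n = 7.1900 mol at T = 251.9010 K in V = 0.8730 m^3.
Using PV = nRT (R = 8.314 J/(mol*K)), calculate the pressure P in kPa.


P = nRT/V = 7.1900 * 8.314 * 251.9010 / 0.8730
= 15058.0523 / 0.8730 = 17248.6281 Pa = 17.2486 kPa

17.2486 kPa


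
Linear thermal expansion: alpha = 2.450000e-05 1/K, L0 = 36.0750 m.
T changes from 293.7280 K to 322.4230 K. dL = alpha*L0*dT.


dT = 28.6950 K
dL = 2.450000e-05 * 36.0750 * 28.6950 = 0.025362 m
L_final = 36.100362 m

dL = 0.025362 m


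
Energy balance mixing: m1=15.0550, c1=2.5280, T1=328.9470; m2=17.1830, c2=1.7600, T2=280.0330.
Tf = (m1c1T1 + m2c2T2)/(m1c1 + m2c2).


num = 20988.1874
den = 68.3011
Tf = 307.2891 K

307.2891 K
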